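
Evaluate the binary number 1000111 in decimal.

Sum of powers of 2 for each 1-bit:
2^0 + 2^1 + 2^2 + 2^6
= 1 + 2 + 4 + 64
= 71



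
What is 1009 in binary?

Using repeated division by 2:
1009 ÷ 2 = 504 remainder 1
504 ÷ 2 = 252 remainder 0
252 ÷ 2 = 126 remainder 0
126 ÷ 2 = 63 remainder 0
63 ÷ 2 = 31 remainder 1
31 ÷ 2 = 15 remainder 1
15 ÷ 2 = 7 remainder 1
7 ÷ 2 = 3 remainder 1
3 ÷ 2 = 1 remainder 1
1 ÷ 2 = 0 remainder 1
Reading remainders bottom to top: 1111110001



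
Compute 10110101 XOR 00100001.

XOR: 1 when bits differ
  10110101
^ 00100001
----------
  10010100
Decimal: 181 ^ 33 = 148



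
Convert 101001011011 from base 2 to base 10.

Sum of powers of 2 for each 1-bit:
2^0 + 2^1 + 2^3 + 2^4 + 2^6 + 2^9 + 2^11
= 1 + 2 + 8 + 16 + 64 + 512 + 2048
= 2651



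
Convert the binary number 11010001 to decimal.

Sum of powers of 2 for each 1-bit:
2^0 + 2^4 + 2^6 + 2^7
= 1 + 16 + 64 + 128
= 209



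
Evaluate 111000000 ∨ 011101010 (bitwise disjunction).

OR: 1 when either bit is 1
  111000000
| 011101010
-----------
  111101010
Decimal: 448 | 234 = 490



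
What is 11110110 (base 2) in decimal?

Sum of powers of 2 for each 1-bit:
2^1 + 2^2 + 2^4 + 2^5 + 2^6 + 2^7
= 2 + 4 + 16 + 32 + 64 + 128
= 246



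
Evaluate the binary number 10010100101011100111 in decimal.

Sum of powers of 2 for each 1-bit:
2^0 + 2^1 + 2^2 + 2^5 + 2^6 + 2^7 + 2^9 + 2^11 + 2^14 + 2^16 + 2^19
= 1 + 2 + 4 + 32 + 64 + 128 + 512 + 2048 + 16384 + 65536 + 524288
= 608999



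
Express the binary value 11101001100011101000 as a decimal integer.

Sum of powers of 2 for each 1-bit:
2^3 + 2^5 + 2^6 + 2^7 + 2^11 + 2^12 + 2^15 + 2^17 + 2^18 + 2^19
= 8 + 32 + 64 + 128 + 2048 + 4096 + 32768 + 131072 + 262144 + 524288
= 956648



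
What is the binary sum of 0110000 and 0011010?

Add column by column from the right: bit + bit + carry-in; write the sum mod 2, carry 1 when the sum is 2 or 3.
carry:  1100000
        0110000
+       0011010
---------------
       01001010
(the carry out of the leftmost column, 0, becomes the leading bit)
Decimal check:
  0110000 = 32 + 16 = 48
  0011010 = 16 + 8 + 2 = 26
  48 + 26 = 74, and 01001010 = 64 + 8 + 2 = 74 ✓



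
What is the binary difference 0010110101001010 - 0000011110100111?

Method 1 - Direct subtraction (column by column from the right: bit − bit − borrow-in; if negative, add 2 and borrow 1 from the next column):
borrow: 0000111101001110
        0010110101001010
-       0000011110100111
------------------------
        0010010110100011

Method 2 - Add two's complement:
Two's complement of 0000011110100111: invert → 1111100001011000, add 1 → 1111100001011001
  0010110101001010
+ 1111100001011001
------------------
 10010010110100011  (end carry out of the top bit = 1)
Discarding the end carry: 0010010110100011
Decimal check:
  0010110101001010 = 8192 + 2048 + 1024 + 256 + 64 + 8 + 2 = 11594
  0000011110100111 = 1024 + 512 + 256 + 128 + 32 + 4 + 2 + 1 = 1959
  11594 - 1959 = 9635, and 0010010110100011 = 8192 + 1024 + 256 + 128 + 32 + 2 + 1 = 9635 ✓



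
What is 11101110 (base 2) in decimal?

Sum of powers of 2 for each 1-bit:
2^1 + 2^2 + 2^3 + 2^5 + 2^6 + 2^7
= 2 + 4 + 8 + 32 + 64 + 128
= 238



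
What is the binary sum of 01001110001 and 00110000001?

Add column by column from the right: bit + bit + carry-in; write the sum mod 2, carry 1 when the sum is 2 or 3.
carry:  00000000010
        01001110001
+       00110000001
-------------------
       001111110010
(the carry out of the leftmost column, 0, becomes the leading bit)
Decimal check:
  01001110001 = 512 + 64 + 32 + 16 + 1 = 625
  00110000001 = 256 + 128 + 1 = 385
  625 + 385 = 1010, and 001111110010 = 512 + 256 + 128 + 64 + 32 + 16 + 2 = 1010 ✓



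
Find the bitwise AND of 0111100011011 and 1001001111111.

AND: 1 only when both bits are 1
  0111100011011
& 1001001111111
---------------
  0001000011011
Decimal: 3867 & 4735 = 539



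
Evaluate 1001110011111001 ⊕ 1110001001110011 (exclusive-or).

XOR: 1 when bits differ
  1001110011111001
^ 1110001001110011
------------------
  0111111010001010
Decimal: 40185 ^ 57971 = 32394



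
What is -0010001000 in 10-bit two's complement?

Original: 0010001000
Step 1 - Invert all bits: 1101110111
Step 2 - Add 1: 1101111000
Verification: 0010001000 + 1101111000 = 10000000000; discarding the end carry (carry out of the top bit) leaves the 10-bit value 0000000000, as required for x + (-x)



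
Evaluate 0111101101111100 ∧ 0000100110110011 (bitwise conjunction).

AND: 1 only when both bits are 1
  0111101101111100
& 0000100110110011
------------------
  0000100100110000
Decimal: 31612 & 2483 = 2352



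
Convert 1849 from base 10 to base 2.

Using repeated division by 2:
1849 ÷ 2 = 924 remainder 1
924 ÷ 2 = 462 remainder 0
462 ÷ 2 = 231 remainder 0
231 ÷ 2 = 115 remainder 1
115 ÷ 2 = 57 remainder 1
57 ÷ 2 = 28 remainder 1
28 ÷ 2 = 14 remainder 0
14 ÷ 2 = 7 remainder 0
7 ÷ 2 = 3 remainder 1
3 ÷ 2 = 1 remainder 1
1 ÷ 2 = 0 remainder 1
Reading remainders bottom to top: 11100111001



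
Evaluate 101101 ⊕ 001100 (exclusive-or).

XOR: 1 when bits differ
  101101
^ 001100
--------
  100001
Decimal: 45 ^ 12 = 33



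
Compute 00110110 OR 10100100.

OR: 1 when either bit is 1
  00110110
| 10100100
----------
  10110110
Decimal: 54 | 164 = 182



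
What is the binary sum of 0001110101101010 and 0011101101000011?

Add column by column from the right: bit + bit + carry-in; write the sum mod 2, carry 1 when the sum is 2 or 3.
carry:  0111111010000100
        0001110101101010
+       0011101101000011
------------------------
       00101100010101101
(the carry out of the leftmost column, 0, becomes the leading bit)
Decimal check:
  0001110101101010 = 4096 + 2048 + 1024 + 256 + 64 + 32 + 8 + 2 = 7530
  0011101101000011 = 8192 + 4096 + 2048 + 512 + 256 + 64 + 2 + 1 = 15171
  7530 + 15171 = 22701, and 00101100010101101 = 16384 + 4096 + 2048 + 128 + 32 + 8 + 4 + 1 = 22701 ✓



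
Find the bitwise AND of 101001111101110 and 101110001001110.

AND: 1 only when both bits are 1
  101001111101110
& 101110001001110
-----------------
  101000001001110
Decimal: 21486 & 23630 = 20558



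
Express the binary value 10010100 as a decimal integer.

Sum of powers of 2 for each 1-bit:
2^2 + 2^4 + 2^7
= 4 + 16 + 128
= 148



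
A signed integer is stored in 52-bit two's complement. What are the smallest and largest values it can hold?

For 52-bit two's complement:
Minimum: -2^51 = -2251799813685248
Maximum: 2^51 - 1 = 2251799813685247



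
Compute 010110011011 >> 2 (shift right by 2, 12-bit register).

Original: 010110011011 (decimal 1435)
Shift right by 2 positions
Drop the 2 low bits; fill with zeros on the left
Result: 000101100110 (decimal 358)
Equivalent: 1435 >> 2 = 1435 ÷ 2^2 = 358



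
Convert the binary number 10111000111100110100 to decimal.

Sum of powers of 2 for each 1-bit:
2^2 + 2^4 + 2^5 + 2^8 + 2^9 + 2^10 + 2^11 + 2^15 + 2^16 + 2^17 + 2^19
= 4 + 16 + 32 + 256 + 512 + 1024 + 2048 + 32768 + 65536 + 131072 + 524288
= 757556



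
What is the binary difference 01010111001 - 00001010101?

Method 1 - Direct subtraction (column by column from the right: bit − bit − borrow-in; if negative, add 2 and borrow 1 from the next column):
borrow: 00010001000
        01010111001
-       00001010101
-------------------
        01001100100

Method 2 - Add two's complement:
Two's complement of 00001010101: invert → 11110101010, add 1 → 11110101011
  01010111001
+ 11110101011
-------------
 101001100100  (end carry out of the top bit = 1)
Discarding the end carry: 01001100100
Decimal check:
  01010111001 = 512 + 128 + 32 + 16 + 8 + 1 = 697
  00001010101 = 64 + 16 + 4 + 1 = 85
  697 - 85 = 612, and 01001100100 = 512 + 64 + 32 + 4 = 612 ✓



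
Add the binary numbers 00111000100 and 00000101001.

Add column by column from the right: bit + bit + carry-in; write the sum mod 2, carry 1 when the sum is 2 or 3.
carry:  00000000000
        00111000100
+       00000101001
-------------------
       000111101101
(the carry out of the leftmost column, 0, becomes the leading bit)
Decimal check:
  00111000100 = 256 + 128 + 64 + 4 = 452
  00000101001 = 32 + 8 + 1 = 41
  452 + 41 = 493, and 000111101101 = 256 + 128 + 64 + 32 + 8 + 4 + 1 = 493 ✓



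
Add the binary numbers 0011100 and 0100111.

Add column by column from the right: bit + bit + carry-in; write the sum mod 2, carry 1 when the sum is 2 or 3.
carry:  1111000
        0011100
+       0100111
---------------
       01000011
(the carry out of the leftmost column, 0, becomes the leading bit)
Decimal check:
  0011100 = 16 + 8 + 4 = 28
  0100111 = 32 + 4 + 2 + 1 = 39
  28 + 39 = 67, and 01000011 = 64 + 2 + 1 = 67 ✓



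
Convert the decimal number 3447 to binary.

Using repeated division by 2:
3447 ÷ 2 = 1723 remainder 1
1723 ÷ 2 = 861 remainder 1
861 ÷ 2 = 430 remainder 1
430 ÷ 2 = 215 remainder 0
215 ÷ 2 = 107 remainder 1
107 ÷ 2 = 53 remainder 1
53 ÷ 2 = 26 remainder 1
26 ÷ 2 = 13 remainder 0
13 ÷ 2 = 6 remainder 1
6 ÷ 2 = 3 remainder 0
3 ÷ 2 = 1 remainder 1
1 ÷ 2 = 0 remainder 1
Reading remainders bottom to top: 110101110111



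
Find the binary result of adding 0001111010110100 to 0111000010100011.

Add column by column from the right: bit + bit + carry-in; write the sum mod 2, carry 1 when the sum is 2 or 3.
carry:  1110000101000000
        0001111010110100
+       0111000010100011
------------------------
       01000111101010111
(the carry out of the leftmost column, 0, becomes the leading bit)
Decimal check:
  0001111010110100 = 4096 + 2048 + 1024 + 512 + 128 + 32 + 16 + 4 = 7860
  0111000010100011 = 16384 + 8192 + 4096 + 128 + 32 + 2 + 1 = 28835
  7860 + 28835 = 36695, and 01000111101010111 = 32768 + 2048 + 1024 + 512 + 256 + 64 + 16 + 4 + 2 + 1 = 36695 ✓



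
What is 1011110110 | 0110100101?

OR: 1 when either bit is 1
  1011110110
| 0110100101
------------
  1111110111
Decimal: 758 | 421 = 1015



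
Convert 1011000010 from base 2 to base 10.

Sum of powers of 2 for each 1-bit:
2^1 + 2^6 + 2^7 + 2^9
= 2 + 64 + 128 + 512
= 706



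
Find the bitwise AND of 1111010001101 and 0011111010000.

AND: 1 only when both bits are 1
  1111010001101
& 0011111010000
---------------
  0011010000000
Decimal: 7821 & 2000 = 1664



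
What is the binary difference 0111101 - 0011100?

Method 1 - Direct subtraction (column by column from the right: bit − bit − borrow-in; if negative, add 2 and borrow 1 from the next column):
borrow: 0000000
        0111101
-       0011100
---------------
        0100001

Method 2 - Add two's complement:
Two's complement of 0011100: invert → 1100011, add 1 → 1100100
  0111101
+ 1100100
---------
 10100001  (end carry out of the top bit = 1)
Discarding the end carry: 0100001
Decimal check:
  0111101 = 32 + 16 + 8 + 4 + 1 = 61
  0011100 = 16 + 8 + 4 = 28
  61 - 28 = 33, and 0100001 = 32 + 1 = 33 ✓



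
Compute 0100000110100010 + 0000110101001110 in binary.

Add column by column from the right: bit + bit + carry-in; write the sum mod 2, carry 1 when the sum is 2 or 3.
carry:  0000001000011100
        0100000110100010
+       0000110101001110
------------------------
       00100111011110000
(the carry out of the leftmost column, 0, becomes the leading bit)
Decimal check:
  0100000110100010 = 16384 + 256 + 128 + 32 + 2 = 16802
  0000110101001110 = 2048 + 1024 + 256 + 64 + 8 + 4 + 2 = 3406
  16802 + 3406 = 20208, and 00100111011110000 = 16384 + 2048 + 1024 + 512 + 128 + 64 + 32 + 16 = 20208 ✓



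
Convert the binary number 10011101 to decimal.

Sum of powers of 2 for each 1-bit:
2^0 + 2^2 + 2^3 + 2^4 + 2^7
= 1 + 4 + 8 + 16 + 128
= 157



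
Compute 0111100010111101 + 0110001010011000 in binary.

Add column by column from the right: bit + bit + carry-in; write the sum mod 2, carry 1 when the sum is 2 or 3.
carry:  1100000101110000
        0111100010111101
+       0110001010011000
------------------------
       01101101101010101
(the carry out of the leftmost column, 0, becomes the leading bit)
Decimal check:
  0111100010111101 = 16384 + 8192 + 4096 + 2048 + 128 + 32 + 16 + 8 + 4 + 1 = 30909
  0110001010011000 = 16384 + 8192 + 512 + 128 + 16 + 8 = 25240
  30909 + 25240 = 56149, and 01101101101010101 = 32768 + 16384 + 4096 + 2048 + 512 + 256 + 64 + 16 + 4 + 1 = 56149 ✓



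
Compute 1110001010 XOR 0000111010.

XOR: 1 when bits differ
  1110001010
^ 0000111010
------------
  1110110000
Decimal: 906 ^ 58 = 944



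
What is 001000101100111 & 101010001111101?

AND: 1 only when both bits are 1
  001000101100111
& 101010001111101
-----------------
  001000001100101
Decimal: 4455 & 21629 = 4197



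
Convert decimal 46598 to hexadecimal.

Using repeated division by 16 (digits 10–15 are A–F):
46598 ÷ 16 = 2912 remainder 6
2912 ÷ 16 = 182 remainder 0
182 ÷ 16 = 11 remainder 6
11 ÷ 16 = 0 remainder 11 (B)
Reading remainders bottom to top: B606



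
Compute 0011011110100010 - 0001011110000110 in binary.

Method 1 - Direct subtraction (column by column from the right: bit − bit − borrow-in; if negative, add 2 and borrow 1 from the next column):
borrow: 0000000000111000
        0011011110100010
-       0001011110000110
------------------------
        0010000000011100

Method 2 - Add two's complement:
Two's complement of 0001011110000110: invert → 1110100001111001, add 1 → 1110100001111010
  0011011110100010
+ 1110100001111010
------------------
 10010000000011100  (end carry out of the top bit = 1)
Discarding the end carry: 0010000000011100
Decimal check:
  0011011110100010 = 8192 + 4096 + 1024 + 512 + 256 + 128 + 32 + 2 = 14242
  0001011110000110 = 4096 + 1024 + 512 + 256 + 128 + 4 + 2 = 6022
  14242 - 6022 = 8220, and 0010000000011100 = 8192 + 16 + 8 + 4 = 8220 ✓



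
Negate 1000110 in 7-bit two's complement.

Original (sign bit 1, negative): 1000110
Step 1 - Invert all bits: 0111001
Step 2 - Add 1: 0111010
Verification: 1000110 + 0111010 = 10000000; discarding the end carry (carry out of the top bit) leaves the 7-bit value 0000000, as required for x + (-x)



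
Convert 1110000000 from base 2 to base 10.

Sum of powers of 2 for each 1-bit:
2^7 + 2^8 + 2^9
= 128 + 256 + 512
= 896



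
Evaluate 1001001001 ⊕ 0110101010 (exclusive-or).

XOR: 1 when bits differ
  1001001001
^ 0110101010
------------
  1111100011
Decimal: 585 ^ 426 = 995



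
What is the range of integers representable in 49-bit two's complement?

For 49-bit two's complement:
Minimum: -2^48 = -281474976710656
Maximum: 2^48 - 1 = 281474976710655



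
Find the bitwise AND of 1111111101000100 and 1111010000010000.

AND: 1 only when both bits are 1
  1111111101000100
& 1111010000010000
------------------
  1111010000000000
Decimal: 65348 & 62480 = 62464



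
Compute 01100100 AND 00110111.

AND: 1 only when both bits are 1
  01100100
& 00110111
----------
  00100100
Decimal: 100 & 55 = 36



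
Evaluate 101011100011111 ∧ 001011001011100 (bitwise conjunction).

AND: 1 only when both bits are 1
  101011100011111
& 001011001011100
-----------------
  001011000011100
Decimal: 22303 & 5724 = 5660



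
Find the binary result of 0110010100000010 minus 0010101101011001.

Method 1 - Direct subtraction (column by column from the right: bit − bit − borrow-in; if negative, add 2 and borrow 1 from the next column):
borrow: 0111011111110010
        0110010100000010
-       0010101101011001
------------------------
        0011100110101001

Method 2 - Add two's complement:
Two's complement of 0010101101011001: invert → 1101010010100110, add 1 → 1101010010100111
  0110010100000010
+ 1101010010100111
------------------
 10011100110101001  (end carry out of the top bit = 1)
Discarding the end carry: 0011100110101001
Decimal check:
  0110010100000010 = 16384 + 8192 + 1024 + 256 + 2 = 25858
  0010101101011001 = 8192 + 2048 + 512 + 256 + 64 + 16 + 8 + 1 = 11097
  25858 - 11097 = 14761, and 0011100110101001 = 8192 + 4096 + 2048 + 256 + 128 + 32 + 8 + 1 = 14761 ✓



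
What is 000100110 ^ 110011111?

XOR: 1 when bits differ
  000100110
^ 110011111
-----------
  110111001
Decimal: 38 ^ 415 = 441



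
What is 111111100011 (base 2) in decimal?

Sum of powers of 2 for each 1-bit:
2^0 + 2^1 + 2^5 + 2^6 + 2^7 + 2^8 + 2^9 + 2^10 + 2^11
= 1 + 2 + 32 + 64 + 128 + 256 + 512 + 1024 + 2048
= 4067



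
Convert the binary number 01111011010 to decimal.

Sum of powers of 2 for each 1-bit:
2^1 + 2^3 + 2^4 + 2^6 + 2^7 + 2^8 + 2^9
= 2 + 8 + 16 + 64 + 128 + 256 + 512
= 986



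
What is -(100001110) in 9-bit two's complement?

Original (sign bit 1, negative): 100001110
Step 1 - Invert all bits: 011110001
Step 2 - Add 1: 011110010
Verification: 100001110 + 011110010 = 1000000000; discarding the end carry (carry out of the top bit) leaves the 9-bit value 000000000, as required for x + (-x)



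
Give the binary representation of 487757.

Using repeated division by 2:
487757 ÷ 2 = 243878 remainder 1
243878 ÷ 2 = 121939 remainder 0
121939 ÷ 2 = 60969 remainder 1
60969 ÷ 2 = 30484 remainder 1
30484 ÷ 2 = 15242 remainder 0
15242 ÷ 2 = 7621 remainder 0
7621 ÷ 2 = 3810 remainder 1
3810 ÷ 2 = 1905 remainder 0
1905 ÷ 2 = 952 remainder 1
952 ÷ 2 = 476 remainder 0
476 ÷ 2 = 238 remainder 0
238 ÷ 2 = 119 remainder 0
119 ÷ 2 = 59 remainder 1
59 ÷ 2 = 29 remainder 1
29 ÷ 2 = 14 remainder 1
14 ÷ 2 = 7 remainder 0
7 ÷ 2 = 3 remainder 1
3 ÷ 2 = 1 remainder 1
1 ÷ 2 = 0 remainder 1
Reading remainders bottom to top: 1110111000101001101



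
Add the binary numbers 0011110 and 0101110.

Add column by column from the right: bit + bit + carry-in; write the sum mod 2, carry 1 when the sum is 2 or 3.
carry:  1111100
        0011110
+       0101110
---------------
       01001100
(the carry out of the leftmost column, 0, becomes the leading bit)
Decimal check:
  0011110 = 16 + 8 + 4 + 2 = 30
  0101110 = 32 + 8 + 4 + 2 = 46
  30 + 46 = 76, and 01001100 = 64 + 8 + 4 = 76 ✓



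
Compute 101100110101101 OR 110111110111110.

OR: 1 when either bit is 1
  101100110101101
| 110111110111110
-----------------
  111111110111111
Decimal: 22957 | 28606 = 32703



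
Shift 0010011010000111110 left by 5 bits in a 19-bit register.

Original: 0010011010000111110 (decimal 78910)
Shift left by 5 positions
Append 5 zeros on the right and drop the 5 high bits that overflow the 19-bit width
Result: 1101000011111000000 (decimal 427968)
Equivalent: 78910 << 5 = 78910 × 2^5 = 2525120, truncated to 19 bits = 427968



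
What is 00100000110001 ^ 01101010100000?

XOR: 1 when bits differ
  00100000110001
^ 01101010100000
----------------
  01001010010001
Decimal: 2097 ^ 6816 = 4753



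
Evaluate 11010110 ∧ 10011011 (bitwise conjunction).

AND: 1 only when both bits are 1
  11010110
& 10011011
----------
  10010010
Decimal: 214 & 155 = 146



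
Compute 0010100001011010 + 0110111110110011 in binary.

Add column by column from the right: bit + bit + carry-in; write the sum mod 2, carry 1 when the sum is 2 or 3.
carry:  1101111111100100
        0010100001011010
+       0110111110110011
------------------------
       01001100000001101
(the carry out of the leftmost column, 0, becomes the leading bit)
Decimal check:
  0010100001011010 = 8192 + 2048 + 64 + 16 + 8 + 2 = 10330
  0110111110110011 = 16384 + 8192 + 2048 + 1024 + 512 + 256 + 128 + 32 + 16 + 2 + 1 = 28595
  10330 + 28595 = 38925, and 01001100000001101 = 32768 + 4096 + 2048 + 8 + 4 + 1 = 38925 ✓



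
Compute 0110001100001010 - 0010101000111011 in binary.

Method 1 - Direct subtraction (column by column from the right: bit − bit − borrow-in; if negative, add 2 and borrow 1 from the next column):
borrow: 0111000111111110
        0110001100001010
-       0010101000111011
------------------------
        0011100011001111

Method 2 - Add two's complement:
Two's complement of 0010101000111011: invert → 1101010111000100, add 1 → 1101010111000101
  0110001100001010
+ 1101010111000101
------------------
 10011100011001111  (end carry out of the top bit = 1)
Discarding the end carry: 0011100011001111
Decimal check:
  0110001100001010 = 16384 + 8192 + 512 + 256 + 8 + 2 = 25354
  0010101000111011 = 8192 + 2048 + 512 + 32 + 16 + 8 + 2 + 1 = 10811
  25354 - 10811 = 14543, and 0011100011001111 = 8192 + 4096 + 2048 + 128 + 64 + 8 + 4 + 2 + 1 = 14543 ✓



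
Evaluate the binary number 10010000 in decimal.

Sum of powers of 2 for each 1-bit:
2^4 + 2^7
= 16 + 128
= 144



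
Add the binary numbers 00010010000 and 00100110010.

Add column by column from the right: bit + bit + carry-in; write the sum mod 2, carry 1 when the sum is 2 or 3.
carry:  00001100000
        00010010000
+       00100110010
-------------------
       000111000010
(the carry out of the leftmost column, 0, becomes the leading bit)
Decimal check:
  00010010000 = 128 + 16 = 144
  00100110010 = 256 + 32 + 16 + 2 = 306
  144 + 306 = 450, and 000111000010 = 256 + 128 + 64 + 2 = 450 ✓



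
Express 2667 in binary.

Using repeated division by 2:
2667 ÷ 2 = 1333 remainder 1
1333 ÷ 2 = 666 remainder 1
666 ÷ 2 = 333 remainder 0
333 ÷ 2 = 166 remainder 1
166 ÷ 2 = 83 remainder 0
83 ÷ 2 = 41 remainder 1
41 ÷ 2 = 20 remainder 1
20 ÷ 2 = 10 remainder 0
10 ÷ 2 = 5 remainder 0
5 ÷ 2 = 2 remainder 1
2 ÷ 2 = 1 remainder 0
1 ÷ 2 = 0 remainder 1
Reading remainders bottom to top: 101001101011



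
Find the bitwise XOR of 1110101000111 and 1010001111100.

XOR: 1 when bits differ
  1110101000111
^ 1010001111100
---------------
  0100100111011
Decimal: 7495 ^ 5244 = 2363



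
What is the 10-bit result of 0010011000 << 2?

Original: 0010011000 (decimal 152)
Shift left by 2 positions
Append 2 zeros on the right
Result: 1001100000 (decimal 608)
Equivalent: 152 << 2 = 152 × 2^2 = 608



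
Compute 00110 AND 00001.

AND: 1 only when both bits are 1
  00110
& 00001
-------
  00000
Decimal: 6 & 1 = 0



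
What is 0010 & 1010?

AND: 1 only when both bits are 1
  0010
& 1010
------
  0010
Decimal: 2 & 10 = 2



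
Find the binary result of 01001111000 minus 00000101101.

Method 1 - Direct subtraction (column by column from the right: bit − bit − borrow-in; if negative, add 2 and borrow 1 from the next column):
borrow: 00000011110
        01001111000
-       00000101101
-------------------
        01001001011

Method 2 - Add two's complement:
Two's complement of 00000101101: invert → 11111010010, add 1 → 11111010011
  01001111000
+ 11111010011
-------------
 101001001011  (end carry out of the top bit = 1)
Discarding the end carry: 01001001011
Decimal check:
  01001111000 = 512 + 64 + 32 + 16 + 8 = 632
  00000101101 = 32 + 8 + 4 + 1 = 45
  632 - 45 = 587, and 01001001011 = 512 + 64 + 8 + 2 + 1 = 587 ✓



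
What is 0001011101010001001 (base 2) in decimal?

Sum of powers of 2 for each 1-bit:
2^0 + 2^3 + 2^7 + 2^9 + 2^11 + 2^12 + 2^13 + 2^15
= 1 + 8 + 128 + 512 + 2048 + 4096 + 8192 + 32768
= 47753



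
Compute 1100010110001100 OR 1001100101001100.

OR: 1 when either bit is 1
  1100010110001100
| 1001100101001100
------------------
  1101110111001100
Decimal: 50572 | 39244 = 56780



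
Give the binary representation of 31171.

Using repeated division by 2:
31171 ÷ 2 = 15585 remainder 1
15585 ÷ 2 = 7792 remainder 1
7792 ÷ 2 = 3896 remainder 0
3896 ÷ 2 = 1948 remainder 0
1948 ÷ 2 = 974 remainder 0
974 ÷ 2 = 487 remainder 0
487 ÷ 2 = 243 remainder 1
243 ÷ 2 = 121 remainder 1
121 ÷ 2 = 60 remainder 1
60 ÷ 2 = 30 remainder 0
30 ÷ 2 = 15 remainder 0
15 ÷ 2 = 7 remainder 1
7 ÷ 2 = 3 remainder 1
3 ÷ 2 = 1 remainder 1
1 ÷ 2 = 0 remainder 1
Reading remainders bottom to top: 111100111000011



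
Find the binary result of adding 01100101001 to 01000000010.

Add column by column from the right: bit + bit + carry-in; write the sum mod 2, carry 1 when the sum is 2 or 3.
carry:  10000000000
        01100101001
+       01000000010
-------------------
       010100101011
(the carry out of the leftmost column, 0, becomes the leading bit)
Decimal check:
  01100101001 = 512 + 256 + 32 + 8 + 1 = 809
  01000000010 = 512 + 2 = 514
  809 + 514 = 1323, and 010100101011 = 1024 + 256 + 32 + 8 + 2 + 1 = 1323 ✓



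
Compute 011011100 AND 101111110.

AND: 1 only when both bits are 1
  011011100
& 101111110
-----------
  001011100
Decimal: 220 & 382 = 92



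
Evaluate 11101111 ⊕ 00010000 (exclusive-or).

XOR: 1 when bits differ
  11101111
^ 00010000
----------
  11111111
Decimal: 239 ^ 16 = 255



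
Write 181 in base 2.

Using repeated division by 2:
181 ÷ 2 = 90 remainder 1
90 ÷ 2 = 45 remainder 0
45 ÷ 2 = 22 remainder 1
22 ÷ 2 = 11 remainder 0
11 ÷ 2 = 5 remainder 1
5 ÷ 2 = 2 remainder 1
2 ÷ 2 = 1 remainder 0
1 ÷ 2 = 0 remainder 1
Reading remainders bottom to top: 10110101



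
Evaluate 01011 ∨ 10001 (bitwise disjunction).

OR: 1 when either bit is 1
  01011
| 10001
-------
  11011
Decimal: 11 | 17 = 27



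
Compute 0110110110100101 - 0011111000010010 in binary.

Method 1 - Direct subtraction (column by column from the right: bit − bit − borrow-in; if negative, add 2 and borrow 1 from the next column):
borrow: 0111110000100100
        0110110110100101
-       0011111000010010
------------------------
        0010111110010011

Method 2 - Add two's complement:
Two's complement of 0011111000010010: invert → 1100000111101101, add 1 → 1100000111101110
  0110110110100101
+ 1100000111101110
------------------
 10010111110010011  (end carry out of the top bit = 1)
Discarding the end carry: 0010111110010011
Decimal check:
  0110110110100101 = 16384 + 8192 + 2048 + 1024 + 256 + 128 + 32 + 4 + 1 = 28069
  0011111000010010 = 8192 + 4096 + 2048 + 1024 + 512 + 16 + 2 = 15890
  28069 - 15890 = 12179, and 0010111110010011 = 8192 + 2048 + 1024 + 512 + 256 + 128 + 16 + 2 + 1 = 12179 ✓



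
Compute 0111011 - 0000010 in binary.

Method 1 - Direct subtraction (column by column from the right: bit − bit − borrow-in; if negative, add 2 and borrow 1 from the next column):
borrow: 0000000
        0111011
-       0000010
---------------
        0111001

Method 2 - Add two's complement:
Two's complement of 0000010: invert → 1111101, add 1 → 1111110
  0111011
+ 1111110
---------
 10111001  (end carry out of the top bit = 1)
Discarding the end carry: 0111001
Decimal check:
  0111011 = 32 + 16 + 8 + 2 + 1 = 59
  0000010 = 2
  59 - 2 = 57, and 0111001 = 32 + 16 + 8 + 1 = 57 ✓



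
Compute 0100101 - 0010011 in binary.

Method 1 - Direct subtraction (column by column from the right: bit − bit − borrow-in; if negative, add 2 and borrow 1 from the next column):
borrow: 0100100
        0100101
-       0010011
---------------
        0010010

Method 2 - Add two's complement:
Two's complement of 0010011: invert → 1101100, add 1 → 1101101
  0100101
+ 1101101
---------
 10010010  (end carry out of the top bit = 1)
Discarding the end carry: 0010010
Decimal check:
  0100101 = 32 + 4 + 1 = 37
  0010011 = 16 + 2 + 1 = 19
  37 - 19 = 18, and 0010010 = 16 + 2 = 18 ✓



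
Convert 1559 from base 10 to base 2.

Using repeated division by 2:
1559 ÷ 2 = 779 remainder 1
779 ÷ 2 = 389 remainder 1
389 ÷ 2 = 194 remainder 1
194 ÷ 2 = 97 remainder 0
97 ÷ 2 = 48 remainder 1
48 ÷ 2 = 24 remainder 0
24 ÷ 2 = 12 remainder 0
12 ÷ 2 = 6 remainder 0
6 ÷ 2 = 3 remainder 0
3 ÷ 2 = 1 remainder 1
1 ÷ 2 = 0 remainder 1
Reading remainders bottom to top: 11000010111



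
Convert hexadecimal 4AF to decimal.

Expand by place value (powers of 16):
Digit values: A = 10, F = 15
4AF = 4 × 16^2 + 10 × 16^1 + 15 × 16^0
= 4 × 256 + 10 × 16 + 15 × 1
= 1024 + 160 + 15
= 1199



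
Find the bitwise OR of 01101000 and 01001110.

OR: 1 when either bit is 1
  01101000
| 01001110
----------
  01101110
Decimal: 104 | 78 = 110



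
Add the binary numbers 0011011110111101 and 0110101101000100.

Add column by column from the right: bit + bit + carry-in; write the sum mod 2, carry 1 when the sum is 2 or 3.
carry:  1111111111111000
        0011011110111101
+       0110101101000100
------------------------
       01010001100000001
(the carry out of the leftmost column, 0, becomes the leading bit)
Decimal check:
  0011011110111101 = 8192 + 4096 + 1024 + 512 + 256 + 128 + 32 + 16 + 8 + 4 + 1 = 14269
  0110101101000100 = 16384 + 8192 + 2048 + 512 + 256 + 64 + 4 = 27460
  14269 + 27460 = 41729, and 01010001100000001 = 32768 + 8192 + 512 + 256 + 1 = 41729 ✓



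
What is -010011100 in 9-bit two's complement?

Original: 010011100
Step 1 - Invert all bits: 101100011
Step 2 - Add 1: 101100100
Verification: 010011100 + 101100100 = 1000000000; discarding the end carry (carry out of the top bit) leaves the 9-bit value 000000000, as required for x + (-x)



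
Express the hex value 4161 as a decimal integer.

Expand by place value (powers of 16):
4161 = 4 × 16^3 + 1 × 16^2 + 6 × 16^1 + 1 × 16^0
= 4 × 4096 + 1 × 256 + 6 × 16 + 1 × 1
= 16384 + 256 + 96 + 1
= 16737



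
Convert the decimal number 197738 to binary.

Using repeated division by 2:
197738 ÷ 2 = 98869 remainder 0
98869 ÷ 2 = 49434 remainder 1
49434 ÷ 2 = 24717 remainder 0
24717 ÷ 2 = 12358 remainder 1
12358 ÷ 2 = 6179 remainder 0
6179 ÷ 2 = 3089 remainder 1
3089 ÷ 2 = 1544 remainder 1
1544 ÷ 2 = 772 remainder 0
772 ÷ 2 = 386 remainder 0
386 ÷ 2 = 193 remainder 0
193 ÷ 2 = 96 remainder 1
96 ÷ 2 = 48 remainder 0
48 ÷ 2 = 24 remainder 0
24 ÷ 2 = 12 remainder 0
12 ÷ 2 = 6 remainder 0
6 ÷ 2 = 3 remainder 0
3 ÷ 2 = 1 remainder 1
1 ÷ 2 = 0 remainder 1
Reading remainders bottom to top: 110000010001101010



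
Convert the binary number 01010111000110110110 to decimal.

Sum of powers of 2 for each 1-bit:
2^1 + 2^2 + 2^4 + 2^5 + 2^7 + 2^8 + 2^12 + 2^13 + 2^14 + 2^16 + 2^18
= 2 + 4 + 16 + 32 + 128 + 256 + 4096 + 8192 + 16384 + 65536 + 262144
= 356790



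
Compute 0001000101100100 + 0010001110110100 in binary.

Add column by column from the right: bit + bit + carry-in; write the sum mod 2, carry 1 when the sum is 2 or 3.
carry:  0000011111001000
        0001000101100100
+       0010001110110100
------------------------
       00011010100011000
(the carry out of the leftmost column, 0, becomes the leading bit)
Decimal check:
  0001000101100100 = 4096 + 256 + 64 + 32 + 4 = 4452
  0010001110110100 = 8192 + 512 + 256 + 128 + 32 + 16 + 4 = 9140
  4452 + 9140 = 13592, and 00011010100011000 = 8192 + 4096 + 1024 + 256 + 16 + 8 = 13592 ✓



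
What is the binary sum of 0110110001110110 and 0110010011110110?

Add column by column from the right: bit + bit + carry-in; write the sum mod 2, carry 1 when the sum is 2 or 3.
carry:  1101100111101100
        0110110001110110
+       0110010011110110
------------------------
       01101000101101100
(the carry out of the leftmost column, 0, becomes the leading bit)
Decimal check:
  0110110001110110 = 16384 + 8192 + 2048 + 1024 + 64 + 32 + 16 + 4 + 2 = 27766
  0110010011110110 = 16384 + 8192 + 1024 + 128 + 64 + 32 + 16 + 4 + 2 = 25846
  27766 + 25846 = 53612, and 01101000101101100 = 32768 + 16384 + 4096 + 256 + 64 + 32 + 8 + 4 = 53612 ✓



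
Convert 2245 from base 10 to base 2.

Using repeated division by 2:
2245 ÷ 2 = 1122 remainder 1
1122 ÷ 2 = 561 remainder 0
561 ÷ 2 = 280 remainder 1
280 ÷ 2 = 140 remainder 0
140 ÷ 2 = 70 remainder 0
70 ÷ 2 = 35 remainder 0
35 ÷ 2 = 17 remainder 1
17 ÷ 2 = 8 remainder 1
8 ÷ 2 = 4 remainder 0
4 ÷ 2 = 2 remainder 0
2 ÷ 2 = 1 remainder 0
1 ÷ 2 = 0 remainder 1
Reading remainders bottom to top: 100011000101



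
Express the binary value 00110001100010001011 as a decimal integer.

Sum of powers of 2 for each 1-bit:
2^0 + 2^1 + 2^3 + 2^7 + 2^11 + 2^12 + 2^16 + 2^17
= 1 + 2 + 8 + 128 + 2048 + 4096 + 65536 + 131072
= 202891



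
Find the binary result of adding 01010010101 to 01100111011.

Add column by column from the right: bit + bit + carry-in; write the sum mod 2, carry 1 when the sum is 2 or 3.
carry:  10001111110
        01010010101
+       01100111011
-------------------
       010111010000
(the carry out of the leftmost column, 0, becomes the leading bit)
Decimal check:
  01010010101 = 512 + 128 + 16 + 4 + 1 = 661
  01100111011 = 512 + 256 + 32 + 16 + 8 + 2 + 1 = 827
  661 + 827 = 1488, and 010111010000 = 1024 + 256 + 128 + 64 + 16 = 1488 ✓



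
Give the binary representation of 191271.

Using repeated division by 2:
191271 ÷ 2 = 95635 remainder 1
95635 ÷ 2 = 47817 remainder 1
47817 ÷ 2 = 23908 remainder 1
23908 ÷ 2 = 11954 remainder 0
11954 ÷ 2 = 5977 remainder 0
5977 ÷ 2 = 2988 remainder 1
2988 ÷ 2 = 1494 remainder 0
1494 ÷ 2 = 747 remainder 0
747 ÷ 2 = 373 remainder 1
373 ÷ 2 = 186 remainder 1
186 ÷ 2 = 93 remainder 0
93 ÷ 2 = 46 remainder 1
46 ÷ 2 = 23 remainder 0
23 ÷ 2 = 11 remainder 1
11 ÷ 2 = 5 remainder 1
5 ÷ 2 = 2 remainder 1
2 ÷ 2 = 1 remainder 0
1 ÷ 2 = 0 remainder 1
Reading remainders bottom to top: 101110101100100111



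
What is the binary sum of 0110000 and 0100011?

Add column by column from the right: bit + bit + carry-in; write the sum mod 2, carry 1 when the sum is 2 or 3.
carry:  1000000
        0110000
+       0100011
---------------
       01010011
(the carry out of the leftmost column, 0, becomes the leading bit)
Decimal check:
  0110000 = 32 + 16 = 48
  0100011 = 32 + 2 + 1 = 35
  48 + 35 = 83, and 01010011 = 64 + 16 + 2 + 1 = 83 ✓



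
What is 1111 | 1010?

OR: 1 when either bit is 1
  1111
| 1010
------
  1111
Decimal: 15 | 10 = 15



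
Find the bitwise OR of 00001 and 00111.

OR: 1 when either bit is 1
  00001
| 00111
-------
  00111
Decimal: 1 | 7 = 7



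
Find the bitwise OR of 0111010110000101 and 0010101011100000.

OR: 1 when either bit is 1
  0111010110000101
| 0010101011100000
------------------
  0111111111100101
Decimal: 30085 | 10976 = 32741



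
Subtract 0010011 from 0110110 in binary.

Method 1 - Direct subtraction (column by column from the right: bit − bit − borrow-in; if negative, add 2 and borrow 1 from the next column):
borrow: 0000110
        0110110
-       0010011
---------------
        0100011

Method 2 - Add two's complement:
Two's complement of 0010011: invert → 1101100, add 1 → 1101101
  0110110
+ 1101101
---------
 10100011  (end carry out of the top bit = 1)
Discarding the end carry: 0100011
Decimal check:
  0110110 = 32 + 16 + 4 + 2 = 54
  0010011 = 16 + 2 + 1 = 19
  54 - 19 = 35, and 0100011 = 32 + 2 + 1 = 35 ✓



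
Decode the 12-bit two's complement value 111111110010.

Binary: 111111110010
Sign bit: 1 (negative)
Invert: 000000001101
Add 1:  000000001110
Magnitude: 000000001110 = 8 + 4 + 2 = 14
Value: -14



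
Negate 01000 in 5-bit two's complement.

Original: 01000
Step 1 - Invert all bits: 10111
Step 2 - Add 1: 11000
Verification: 01000 + 11000 = 100000; discarding the end carry (carry out of the top bit) leaves the 5-bit value 00000, as required for x + (-x)



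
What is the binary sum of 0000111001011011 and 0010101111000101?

Add column by column from the right: bit + bit + carry-in; write the sum mod 2, carry 1 when the sum is 2 or 3.
carry:  0001111110111110
        0000111001011011
+       0010101111000101
------------------------
       00011101000100000
(the carry out of the leftmost column, 0, becomes the leading bit)
Decimal check:
  0000111001011011 = 2048 + 1024 + 512 + 64 + 16 + 8 + 2 + 1 = 3675
  0010101111000101 = 8192 + 2048 + 512 + 256 + 128 + 64 + 4 + 1 = 11205
  3675 + 11205 = 14880, and 00011101000100000 = 8192 + 4096 + 2048 + 512 + 32 = 14880 ✓



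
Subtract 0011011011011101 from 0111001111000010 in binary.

Method 1 - Direct subtraction (column by column from the right: bit − bit − borrow-in; if negative, add 2 and borrow 1 from the next column):
borrow: 0111100111111010
        0111001111000010
-       0011011011011101
------------------------
        0011110011100101

Method 2 - Add two's complement:
Two's complement of 0011011011011101: invert → 1100100100100010, add 1 → 1100100100100011
  0111001111000010
+ 1100100100100011
------------------
 10011110011100101  (end carry out of the top bit = 1)
Discarding the end carry: 0011110011100101
Decimal check:
  0111001111000010 = 16384 + 8192 + 4096 + 512 + 256 + 128 + 64 + 2 = 29634
  0011011011011101 = 8192 + 4096 + 1024 + 512 + 128 + 64 + 16 + 8 + 4 + 1 = 14045
  29634 - 14045 = 15589, and 0011110011100101 = 8192 + 4096 + 2048 + 1024 + 128 + 64 + 32 + 4 + 1 = 15589 ✓



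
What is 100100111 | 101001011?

OR: 1 when either bit is 1
  100100111
| 101001011
-----------
  101101111
Decimal: 295 | 331 = 367



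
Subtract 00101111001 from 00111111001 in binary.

Method 1 - Direct subtraction (column by column from the right: bit − bit − borrow-in; if negative, add 2 and borrow 1 from the next column):
borrow: 00000000000
        00111111001
-       00101111001
-------------------
        00010000000

Method 2 - Add two's complement:
Two's complement of 00101111001: invert → 11010000110, add 1 → 11010000111
  00111111001
+ 11010000111
-------------
 100010000000  (end carry out of the top bit = 1)
Discarding the end carry: 00010000000
Decimal check:
  00111111001 = 256 + 128 + 64 + 32 + 16 + 8 + 1 = 505
  00101111001 = 256 + 64 + 32 + 16 + 8 + 1 = 377
  505 - 377 = 128, and 00010000000 = 128 ✓



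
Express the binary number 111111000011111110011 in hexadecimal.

Group into 4-bit nibbles from right:
  0001 = 1
  1111 = F
  1000 = 8
  0111 = 7
  1111 = F
  0011 = 3
Result: 1F87F3



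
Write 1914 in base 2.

Using repeated division by 2:
1914 ÷ 2 = 957 remainder 0
957 ÷ 2 = 478 remainder 1
478 ÷ 2 = 239 remainder 0
239 ÷ 2 = 119 remainder 1
119 ÷ 2 = 59 remainder 1
59 ÷ 2 = 29 remainder 1
29 ÷ 2 = 14 remainder 1
14 ÷ 2 = 7 remainder 0
7 ÷ 2 = 3 remainder 1
3 ÷ 2 = 1 remainder 1
1 ÷ 2 = 0 remainder 1
Reading remainders bottom to top: 11101111010



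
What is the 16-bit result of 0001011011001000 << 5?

Original: 0001011011001000 (decimal 5832)
Shift left by 5 positions
Append 5 zeros on the right and drop the 5 high bits that overflow the 16-bit width
Result: 1101100100000000 (decimal 55552)
Equivalent: 5832 << 5 = 5832 × 2^5 = 186624, truncated to 16 bits = 55552



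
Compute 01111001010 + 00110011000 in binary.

Add column by column from the right: bit + bit + carry-in; write the sum mod 2, carry 1 when the sum is 2 or 3.
carry:  11100110000
        01111001010
+       00110011000
-------------------
       010101100010
(the carry out of the leftmost column, 0, becomes the leading bit)
Decimal check:
  01111001010 = 512 + 256 + 128 + 64 + 8 + 2 = 970
  00110011000 = 256 + 128 + 16 + 8 = 408
  970 + 408 = 1378, and 010101100010 = 1024 + 256 + 64 + 32 + 2 = 1378 ✓



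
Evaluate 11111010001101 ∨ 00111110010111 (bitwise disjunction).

OR: 1 when either bit is 1
  11111010001101
| 00111110010111
----------------
  11111110011111
Decimal: 16013 | 3991 = 16287



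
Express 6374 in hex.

Using repeated division by 16 (digits 10–15 are A–F):
6374 ÷ 16 = 398 remainder 6
398 ÷ 16 = 24 remainder 14 (E)
24 ÷ 16 = 1 remainder 8
1 ÷ 16 = 0 remainder 1
Reading remainders bottom to top: 18E6



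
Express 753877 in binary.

Using repeated division by 2:
753877 ÷ 2 = 376938 remainder 1
376938 ÷ 2 = 188469 remainder 0
188469 ÷ 2 = 94234 remainder 1
94234 ÷ 2 = 47117 remainder 0
47117 ÷ 2 = 23558 remainder 1
23558 ÷ 2 = 11779 remainder 0
11779 ÷ 2 = 5889 remainder 1
5889 ÷ 2 = 2944 remainder 1
2944 ÷ 2 = 1472 remainder 0
1472 ÷ 2 = 736 remainder 0
736 ÷ 2 = 368 remainder 0
368 ÷ 2 = 184 remainder 0
184 ÷ 2 = 92 remainder 0
92 ÷ 2 = 46 remainder 0
46 ÷ 2 = 23 remainder 0
23 ÷ 2 = 11 remainder 1
11 ÷ 2 = 5 remainder 1
5 ÷ 2 = 2 remainder 1
2 ÷ 2 = 1 remainder 0
1 ÷ 2 = 0 remainder 1
Reading remainders bottom to top: 10111000000011010101



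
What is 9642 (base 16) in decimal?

Expand by place value (powers of 16):
9642 = 9 × 16^3 + 6 × 16^2 + 4 × 16^1 + 2 × 16^0
= 9 × 4096 + 6 × 256 + 4 × 16 + 2 × 1
= 36864 + 1536 + 64 + 2
= 38466

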